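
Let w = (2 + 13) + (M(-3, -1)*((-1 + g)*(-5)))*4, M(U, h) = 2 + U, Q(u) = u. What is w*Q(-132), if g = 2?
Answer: -4620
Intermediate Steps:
w = 35 (w = (2 + 13) + ((2 - 3)*((-1 + 2)*(-5)))*4 = 15 - (-5)*4 = 15 - 1*(-5)*4 = 15 + 5*4 = 15 + 20 = 35)
w*Q(-132) = 35*(-132) = -4620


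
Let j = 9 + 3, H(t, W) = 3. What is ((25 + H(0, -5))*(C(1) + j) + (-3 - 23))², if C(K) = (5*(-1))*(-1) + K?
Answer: 228484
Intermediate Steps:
C(K) = 5 + K (C(K) = -5*(-1) + K = 5 + K)
j = 12
((25 + H(0, -5))*(C(1) + j) + (-3 - 23))² = ((25 + 3)*((5 + 1) + 12) + (-3 - 23))² = (28*(6 + 12) - 26)² = (28*18 - 26)² = (504 - 26)² = 478² = 228484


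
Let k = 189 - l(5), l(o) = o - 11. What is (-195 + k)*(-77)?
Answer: 0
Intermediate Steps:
l(o) = -11 + o
k = 195 (k = 189 - (-11 + 5) = 189 - 1*(-6) = 189 + 6 = 195)
(-195 + k)*(-77) = (-195 + 195)*(-77) = 0*(-77) = 0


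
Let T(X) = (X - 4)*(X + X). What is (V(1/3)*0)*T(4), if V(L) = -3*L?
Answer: 0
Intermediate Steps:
T(X) = 2*X*(-4 + X) (T(X) = (-4 + X)*(2*X) = 2*X*(-4 + X))
(V(1/3)*0)*T(4) = (-3/3*0)*(2*4*(-4 + 4)) = (-3*⅓*0)*(2*4*0) = -1*0*0 = 0*0 = 0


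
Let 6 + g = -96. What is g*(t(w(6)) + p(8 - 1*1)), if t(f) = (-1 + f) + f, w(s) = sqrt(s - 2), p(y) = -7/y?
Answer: -204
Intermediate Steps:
g = -102 (g = -6 - 96 = -102)
w(s) = sqrt(-2 + s)
t(f) = -1 + 2*f
g*(t(w(6)) + p(8 - 1*1)) = -102*((-1 + 2*sqrt(-2 + 6)) - 7/(8 - 1*1)) = -102*((-1 + 2*sqrt(4)) - 7/(8 - 1)) = -102*((-1 + 2*2) - 7/7) = -102*((-1 + 4) - 7*1/7) = -102*(3 - 1) = -102*2 = -204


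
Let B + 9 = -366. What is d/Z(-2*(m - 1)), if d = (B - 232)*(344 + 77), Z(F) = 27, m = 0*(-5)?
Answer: -255547/27 ≈ -9464.7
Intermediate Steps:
B = -375 (B = -9 - 366 = -375)
m = 0
d = -255547 (d = (-375 - 232)*(344 + 77) = -607*421 = -255547)
d/Z(-2*(m - 1)) = -255547/27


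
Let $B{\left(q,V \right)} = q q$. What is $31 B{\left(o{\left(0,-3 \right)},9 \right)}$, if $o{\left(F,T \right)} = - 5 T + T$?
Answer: $4464$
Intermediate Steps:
$o{\left(F,T \right)} = - 4 T$
$B{\left(q,V \right)} = q^{2}$
$31 B{\left(o{\left(0,-3 \right)},9 \right)} = 31 \left(\left(-4\right) \left(-3\right)\right)^{2} = 31 \cdot 12^{2} = 31 \cdot 144 = 4464$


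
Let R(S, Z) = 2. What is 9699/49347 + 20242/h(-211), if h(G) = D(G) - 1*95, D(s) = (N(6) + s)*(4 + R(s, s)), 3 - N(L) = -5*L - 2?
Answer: -329239475/18932799 ≈ -17.390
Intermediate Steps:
N(L) = 5 + 5*L (N(L) = 3 - (-5*L - 2) = 3 - (-2 - 5*L) = 3 + (2 + 5*L) = 5 + 5*L)
D(s) = 210 + 6*s (D(s) = ((5 + 5*6) + s)*(4 + 2) = ((5 + 30) + s)*6 = (35 + s)*6 = 210 + 6*s)
h(G) = 115 + 6*G (h(G) = (210 + 6*G) - 1*95 = (210 + 6*G) - 95 = 115 + 6*G)
9699/49347 + 20242/h(-211) = 9699/49347 + 20242/(115 + 6*(-211)) = 9699*(1/49347) + 20242/(115 - 1266) = 3233/16449 + 20242/(-1151) = 3233/16449 + 20242*(-1/1151) = 3233/16449 - 20242/1151 = -329239475/18932799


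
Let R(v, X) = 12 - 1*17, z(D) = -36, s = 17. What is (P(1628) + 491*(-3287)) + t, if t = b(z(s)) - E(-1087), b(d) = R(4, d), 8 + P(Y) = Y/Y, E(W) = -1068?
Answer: -1612861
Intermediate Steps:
R(v, X) = -5 (R(v, X) = 12 - 17 = -5)
P(Y) = -7 (P(Y) = -8 + Y/Y = -8 + 1 = -7)
b(d) = -5
t = 1063 (t = -5 - 1*(-1068) = -5 + 1068 = 1063)
(P(1628) + 491*(-3287)) + t = (-7 + 491*(-3287)) + 1063 = (-7 - 1613917) + 1063 = -1613924 + 1063 = -1612861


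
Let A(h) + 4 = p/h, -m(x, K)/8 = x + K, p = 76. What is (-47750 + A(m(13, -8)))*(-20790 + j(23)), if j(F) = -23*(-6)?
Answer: 4931274234/5 ≈ 9.8625e+8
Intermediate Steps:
j(F) = 138
m(x, K) = -8*K - 8*x (m(x, K) = -8*(x + K) = -8*(K + x) = -8*K - 8*x)
A(h) = -4 + 76/h
(-47750 + A(m(13, -8)))*(-20790 + j(23)) = (-47750 + (-4 + 76/(-8*(-8) - 8*13)))*(-20790 + 138) = (-47750 + (-4 + 76/(64 - 104)))*(-20652) = (-47750 + (-4 + 76/(-40)))*(-20652) = (-47750 + (-4 + 76*(-1/40)))*(-20652) = (-47750 + (-4 - 19/10))*(-20652) = (-47750 - 59/10)*(-20652) = -477559/10*(-20652) = 4931274234/5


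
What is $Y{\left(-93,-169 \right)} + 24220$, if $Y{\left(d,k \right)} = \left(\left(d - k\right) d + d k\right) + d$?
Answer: $32776$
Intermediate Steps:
$Y{\left(d,k \right)} = d + d k + d \left(d - k\right)$ ($Y{\left(d,k \right)} = \left(d \left(d - k\right) + d k\right) + d = \left(d k + d \left(d - k\right)\right) + d = d + d k + d \left(d - k\right)$)
$Y{\left(-93,-169 \right)} + 24220 = - 93 \left(1 - 93\right) + 24220 = \left(-93\right) \left(-92\right) + 24220 = 8556 + 24220 = 32776$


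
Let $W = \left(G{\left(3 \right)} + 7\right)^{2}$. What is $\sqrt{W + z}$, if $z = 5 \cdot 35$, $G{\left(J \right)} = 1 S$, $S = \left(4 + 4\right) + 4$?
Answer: $2 \sqrt{134} \approx 23.152$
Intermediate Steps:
$S = 12$ ($S = 8 + 4 = 12$)
$G{\left(J \right)} = 12$ ($G{\left(J \right)} = 1 \cdot 12 = 12$)
$z = 175$
$W = 361$ ($W = \left(12 + 7\right)^{2} = 19^{2} = 361$)
$\sqrt{W + z} = \sqrt{361 + 175} = \sqrt{536} = 2 \sqrt{134}$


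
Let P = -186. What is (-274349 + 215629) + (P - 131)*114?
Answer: -94858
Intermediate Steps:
(-274349 + 215629) + (P - 131)*114 = (-274349 + 215629) + (-186 - 131)*114 = -58720 - 317*114 = -58720 - 36138 = -94858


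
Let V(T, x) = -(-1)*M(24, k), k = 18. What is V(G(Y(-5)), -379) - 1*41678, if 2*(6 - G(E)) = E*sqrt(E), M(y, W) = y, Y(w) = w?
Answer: -41654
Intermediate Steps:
G(E) = 6 - E**(3/2)/2 (G(E) = 6 - E*sqrt(E)/2 = 6 - E**(3/2)/2)
V(T, x) = 24 (V(T, x) = -(-1)*24 = -1*(-24) = 24)
V(G(Y(-5)), -379) - 1*41678 = 24 - 1*41678 = 24 - 41678 = -41654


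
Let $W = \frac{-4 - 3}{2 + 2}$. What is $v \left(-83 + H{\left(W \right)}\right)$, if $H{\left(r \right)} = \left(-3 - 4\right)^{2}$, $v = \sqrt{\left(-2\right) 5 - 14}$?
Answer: $- 68 i \sqrt{6} \approx - 166.57 i$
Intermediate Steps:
$v = 2 i \sqrt{6}$ ($v = \sqrt{-10 - 14} = \sqrt{-24} = 2 i \sqrt{6} \approx 4.899 i$)
$W = - \frac{7}{4} \approx -1.75$
$H{\left(r \right)} = 49$ ($H{\left(r \right)} = \left(-7\right)^{2} = 49$)
$v \left(-83 + H{\left(W \right)}\right) = 2 i \sqrt{6} \left(-83 + 49\right) = 2 i \sqrt{6} \left(-34\right) = - 68 i \sqrt{6}$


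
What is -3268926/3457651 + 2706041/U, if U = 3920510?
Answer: -3459311702569/13555755322010 ≈ -0.25519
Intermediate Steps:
-3268926/3457651 + 2706041/U = -3268926/3457651 + 2706041/3920510 = -3459311702569/13555755322010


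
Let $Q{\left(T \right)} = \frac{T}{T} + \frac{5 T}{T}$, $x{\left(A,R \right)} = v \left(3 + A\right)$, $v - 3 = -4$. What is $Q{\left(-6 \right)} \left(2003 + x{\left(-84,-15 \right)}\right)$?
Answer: $12504$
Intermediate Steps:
$v = -1$ ($v = 3 - 4 = -1$)
$x{\left(A,R \right)} = -3 - A$ ($x{\left(A,R \right)} = - (3 + A) = -3 - A$)
$Q{\left(T \right)} = 6$ ($Q{\left(T \right)} = 1 + 5 = 6$)
$Q{\left(-6 \right)} \left(2003 + x{\left(-84,-15 \right)}\right) = 6 \left(2003 - -81\right) = 6 \left(2003 + \left(-3 + 84\right)\right) = 6 \left(2003 + 81\right) = 6 \cdot 2084 = 12504$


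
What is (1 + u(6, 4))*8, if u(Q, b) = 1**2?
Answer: 16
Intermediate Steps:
u(Q, b) = 1
(1 + u(6, 4))*8 = (1 + 1)*8 = 2*8 = 16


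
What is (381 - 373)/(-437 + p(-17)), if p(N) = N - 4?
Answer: -4/229 ≈ -0.017467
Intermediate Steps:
p(N) = -4 + N
(381 - 373)/(-437 + p(-17)) = (381 - 373)/(-437 + (-4 - 17)) = 8/(-437 - 21) = 8/(-458) = 8*(-1/458) = -4/229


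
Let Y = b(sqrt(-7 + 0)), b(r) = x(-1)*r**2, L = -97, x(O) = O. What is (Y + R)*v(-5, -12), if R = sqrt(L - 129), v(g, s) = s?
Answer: -84 - 12*I*sqrt(226) ≈ -84.0 - 180.4*I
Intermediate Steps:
b(r) = -r**2
Y = 7 (Y = -(sqrt(-7 + 0))**2 = -(sqrt(-7))**2 = -(I*sqrt(7))**2 = -1*(-7) = 7)
R = I*sqrt(226) (R = sqrt(-97 - 129) = sqrt(-226) = I*sqrt(226) ≈ 15.033*I)
(Y + R)*v(-5, -12) = (7 + I*sqrt(226))*(-12) = -84 - 12*I*sqrt(226)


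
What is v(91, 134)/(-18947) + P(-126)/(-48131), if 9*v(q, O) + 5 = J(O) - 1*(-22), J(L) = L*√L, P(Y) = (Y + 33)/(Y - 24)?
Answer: -46197563/410372125650 - 134*√134/170523 ≈ -0.0092091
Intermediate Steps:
P(Y) = (33 + Y)/(-24 + Y)
J(L) = L^(3/2)
v(q, O) = 17/9 + O^(3/2)/9 (v(q, O) = -5/9 + (O^(3/2) - 1*(-22))/9 = -5/9 + (O^(3/2) + 22)/9 = -5/9 + (22 + O^(3/2))/9 = -5/9 + (22/9 + O^(3/2)/9) = 17/9 + O^(3/2)/9)
v(91, 134)/(-18947) + P(-126)/(-48131) = (17/9 + 134^(3/2)/9)/(-18947) + ((33 - 126)/(-24 - 126))/(-48131) = (17/9 + (134*√134)/9)*(-1/18947) + (-93/(-150))*(-1/48131) = (17/9 + 134*√134/9)*(-1/18947) - 1/150*(-93)*(-1/48131) = (-17/170523 - 134*√134/170523) + (31/50)*(-1/48131) = (-17/170523 - 134*√134/170523) - 31/2406550 = -46197563/410372125650 - 134*√134/170523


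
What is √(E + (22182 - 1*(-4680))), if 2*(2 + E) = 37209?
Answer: √181858/2 ≈ 213.22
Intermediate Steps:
E = 37205/2 (E = -2 + (½)*37209 = -2 + 37209/2 = 37205/2 ≈ 18603.)
√(E + (22182 - 1*(-4680))) = √(37205/2 + (22182 - 1*(-4680))) = √(37205/2 + (22182 + 4680)) = √(37205/2 + 26862) = √(90929/2) = √181858/2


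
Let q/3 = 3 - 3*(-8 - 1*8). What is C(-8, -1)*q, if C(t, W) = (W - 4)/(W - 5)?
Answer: 255/2 ≈ 127.50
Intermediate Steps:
C(t, W) = (-4 + W)/(-5 + W)
q = 153 (q = 3*(3 - 3*(-8 - 1*8)) = 3*(3 - 3*(-8 - 8)) = 3*(3 - 3*(-16)) = 3*(3 + 48) = 3*51 = 153)
C(-8, -1)*q = ((-4 - 1)/(-5 - 1))*153 = (-5/(-6))*153 = -⅙*(-5)*153 = (⅚)*153 = 255/2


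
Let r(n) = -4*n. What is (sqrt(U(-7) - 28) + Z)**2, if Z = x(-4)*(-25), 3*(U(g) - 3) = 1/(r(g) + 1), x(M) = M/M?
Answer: (2175 - I*sqrt(189138))**2/7569 ≈ 600.01 - 249.94*I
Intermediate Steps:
x(M) = 1
U(g) = 3 + 1/(3*(1 - 4*g)) (U(g) = 3 + 1/(3*(-4*g + 1)) = 3 + 1/(3*(1 - 4*g)))
Z = -25 (Z = 1*(-25) = -25)
(sqrt(U(-7) - 28) + Z)**2 = (sqrt(2*(-5 + 18*(-7))/(3*(-1 + 4*(-7))) - 28) - 25)**2 = (sqrt(2*(-5 - 126)/(3*(-1 - 28)) - 28) - 25)**2 = (sqrt((2/3)*(-131)/(-29) - 28) - 25)**2 = (sqrt((2/3)*(-1/29)*(-131) - 28) - 25)**2 = (sqrt(262/87 - 28) - 25)**2 = (sqrt(-2174/87) - 25)**2 = (I*sqrt(189138)/87 - 25)**2 = (-25 + I*sqrt(189138)/87)**2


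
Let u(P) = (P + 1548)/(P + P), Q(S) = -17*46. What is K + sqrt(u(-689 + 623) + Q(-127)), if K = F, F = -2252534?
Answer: -2252534 + 3*I*sqrt(42658)/22 ≈ -2.2525e+6 + 28.164*I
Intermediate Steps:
Q(S) = -782
u(P) = (1548 + P)/(2*P) (u(P) = (1548 + P)/((2*P)) = (1548 + P)*(1/(2*P)) = (1548 + P)/(2*P))
K = -2252534
K + sqrt(u(-689 + 623) + Q(-127)) = -2252534 + sqrt((1548 + (-689 + 623))/(2*(-689 + 623)) - 782) = -2252534 + sqrt((1/2)*(1548 - 66)/(-66) - 782) = -2252534 + sqrt((1/2)*(-1/66)*1482 - 782) = -2252534 + sqrt(-247/22 - 782) = -2252534 + sqrt(-17451/22) = -2252534 + 3*I*sqrt(42658)/22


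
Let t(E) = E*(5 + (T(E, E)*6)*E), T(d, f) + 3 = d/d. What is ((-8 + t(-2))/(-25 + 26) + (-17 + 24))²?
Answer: 3481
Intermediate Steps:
T(d, f) = -2 (T(d, f) = -3 + d/d = -3 + 1 = -2)
t(E) = E*(5 - 12*E) (t(E) = E*(5 + (-2*6)*E) = E*(5 - 12*E))
((-8 + t(-2))/(-25 + 26) + (-17 + 24))² = ((-8 - 2*(5 - 12*(-2)))/(-25 + 26) + (-17 + 24))² = ((-8 - 2*(5 + 24))/1 + 7)² = ((-8 - 2*29)*1 + 7)² = ((-8 - 58)*1 + 7)² = (-66*1 + 7)² = (-66 + 7)² = (-59)² = 3481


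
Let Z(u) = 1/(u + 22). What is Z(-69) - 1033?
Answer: -48552/47 ≈ -1033.0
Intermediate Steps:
Z(u) = 1/(22 + u)
Z(-69) - 1033 = 1/(22 - 69) - 1033 = 1/(-47) - 1033 = -1/47 - 1033 = -48552/47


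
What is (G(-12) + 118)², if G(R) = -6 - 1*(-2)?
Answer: 12996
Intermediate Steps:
G(R) = -4 (G(R) = -6 + 2 = -4)
(G(-12) + 118)² = (-4 + 118)² = 114² = 12996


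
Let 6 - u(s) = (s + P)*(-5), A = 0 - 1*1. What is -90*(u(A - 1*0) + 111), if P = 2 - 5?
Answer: -8730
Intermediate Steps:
P = -3
A = -1 (A = 0 - 1 = -1)
u(s) = -9 + 5*s (u(s) = 6 - (s - 3)*(-5) = 6 - (-3 + s)*(-5) = 6 - (15 - 5*s) = 6 + (-15 + 5*s) = -9 + 5*s)
-90*(u(A - 1*0) + 111) = -90*((-9 + 5*(-1 - 1*0)) + 111) = -90*((-9 + 5*(-1 + 0)) + 111) = -90*((-9 + 5*(-1)) + 111) = -90*((-9 - 5) + 111) = -90*(-14 + 111) = -90*97 = -8730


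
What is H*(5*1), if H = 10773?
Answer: 53865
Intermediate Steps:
H*(5*1) = 10773*(5*1) = 10773*5 = 53865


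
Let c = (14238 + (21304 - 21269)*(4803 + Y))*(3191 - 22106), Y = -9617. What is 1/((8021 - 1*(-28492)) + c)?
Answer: 1/2917713093 ≈ 3.4273e-10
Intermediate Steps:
c = 2917676580 (c = (14238 + (21304 - 21269)*(4803 - 9617))*(3191 - 22106) = (14238 + 35*(-4814))*(-18915) = (14238 - 168490)*(-18915) = -154252*(-18915) = 2917676580)
1/((8021 - 1*(-28492)) + c) = 1/((8021 - 1*(-28492)) + 2917676580) = 1/((8021 + 28492) + 2917676580) = 1/(36513 + 2917676580) = 1/2917713093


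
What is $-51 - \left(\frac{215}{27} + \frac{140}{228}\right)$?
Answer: $- \frac{30563}{513} \approx -59.577$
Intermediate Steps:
$-51 - \left(\frac{215}{27} + \frac{140}{228}\right) = -51 - \left(215 \cdot \frac{1}{27} + 140 \cdot \frac{1}{228}\right) = -51 - \left(\frac{215}{27} + \frac{35}{57}\right) = -51 - \frac{4400}{513} = - \frac{30563}{513}$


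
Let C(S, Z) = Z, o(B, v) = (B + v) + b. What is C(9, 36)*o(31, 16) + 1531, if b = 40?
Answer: 4663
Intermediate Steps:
o(B, v) = 40 + B + v (o(B, v) = (B + v) + 40 = 40 + B + v)
C(9, 36)*o(31, 16) + 1531 = 36*(40 + 31 + 16) + 1531 = 36*87 + 1531 = 3132 + 1531 = 4663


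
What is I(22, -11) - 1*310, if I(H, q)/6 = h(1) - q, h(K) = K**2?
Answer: -238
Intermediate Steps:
I(H, q) = 6 - 6*q (I(H, q) = 6*(1**2 - q) = 6*(1 - q) = 6 - 6*q)
I(22, -11) - 1*310 = (6 - 6*(-11)) - 1*310 = (6 + 66) - 310 = 72 - 310 = -238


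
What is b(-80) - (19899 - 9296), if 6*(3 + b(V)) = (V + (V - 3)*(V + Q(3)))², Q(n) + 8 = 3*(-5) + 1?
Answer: 35130680/3 ≈ 1.1710e+7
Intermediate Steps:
Q(n) = -22 (Q(n) = -8 + (3*(-5) + 1) = -8 + (-15 + 1) = -8 - 14 = -22)
b(V) = -3 + (V + (-22 + V)*(-3 + V))²/6 (b(V) = -3 + (V + (V - 3)*(V - 22))²/6 = -3 + (V + (-3 + V)*(-22 + V))²/6 = -3 + (V + (-22 + V)*(-3 + V))²/6)
b(-80) - (19899 - 9296) = (-3 + (66 + (-80)² - 24*(-80))²/6) - (19899 - 9296) = (-3 + (66 + 6400 + 1920)²/6) - 1*10603 = (-3 + (⅙)*8386²) - 10603 = (-3 + (⅙)*70324996) - 10603 = (-3 + 35162498/3) - 10603 = 35162489/3 - 10603 = 35130680/3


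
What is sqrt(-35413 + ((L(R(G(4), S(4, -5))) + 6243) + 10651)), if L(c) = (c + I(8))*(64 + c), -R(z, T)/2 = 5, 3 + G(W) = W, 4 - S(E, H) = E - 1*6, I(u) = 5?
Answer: I*sqrt(18789) ≈ 137.07*I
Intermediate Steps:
S(E, H) = 10 - E (S(E, H) = 4 - (E - 1*6) = 4 - (E - 6) = 4 - (-6 + E) = 4 + (6 - E) = 10 - E)
G(W) = -3 + W
R(z, T) = -10 (R(z, T) = -2*5 = -10)
L(c) = (5 + c)*(64 + c) (L(c) = (c + 5)*(64 + c) = (5 + c)*(64 + c))
sqrt(-35413 + ((L(R(G(4), S(4, -5))) + 6243) + 10651)) = sqrt(-35413 + (((320 + (-10)**2 + 69*(-10)) + 6243) + 10651)) = sqrt(-35413 + (((320 + 100 - 690) + 6243) + 10651)) = sqrt(-35413 + ((-270 + 6243) + 10651)) = sqrt(-35413 + (5973 + 10651)) = sqrt(-35413 + 16624) = sqrt(-18789) = I*sqrt(18789)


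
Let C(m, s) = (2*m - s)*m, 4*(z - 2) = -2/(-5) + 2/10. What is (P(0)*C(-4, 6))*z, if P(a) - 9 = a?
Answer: 5418/5 ≈ 1083.6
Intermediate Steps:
z = 43/20 (z = 2 + (-2/(-5) + 2/10)/4 = 2 + (-2*(-1/5) + 2*(1/10))/4 = 2 + (2/5 + 1/5)/4 = 2 + (1/4)*(3/5) = 2 + 3/20 = 43/20 ≈ 2.1500)
P(a) = 9 + a
C(m, s) = m*(-s + 2*m) (C(m, s) = (-s + 2*m)*m = m*(-s + 2*m))
(P(0)*C(-4, 6))*z = ((9 + 0)*(-4*(-1*6 + 2*(-4))))*(43/20) = (9*(-4*(-6 - 8)))*(43/20) = (9*(-4*(-14)))*(43/20) = (9*56)*(43/20) = 504*(43/20) = 5418/5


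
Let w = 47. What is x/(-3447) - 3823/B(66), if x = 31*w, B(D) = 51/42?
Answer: -184515103/58599 ≈ -3148.8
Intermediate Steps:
B(D) = 17/14 (B(D) = 51*(1/42) = 17/14)
x = 1457 (x = 31*47 = 1457)
x/(-3447) - 3823/B(66) = 1457/(-3447) - 3823/17/14 = 1457*(-1/3447) - 3823*14/17 = -1457/3447 - 53522/17 = -184515103/58599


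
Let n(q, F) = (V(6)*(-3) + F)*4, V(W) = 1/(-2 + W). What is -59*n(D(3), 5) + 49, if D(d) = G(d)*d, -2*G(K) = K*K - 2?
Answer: -954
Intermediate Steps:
G(K) = 1 - K²/2 (G(K) = -(K*K - 2)/2 = -(K² - 2)/2 = -(-2 + K²)/2 = 1 - K²/2)
D(d) = d*(1 - d²/2) (D(d) = (1 - d²/2)*d = d*(1 - d²/2))
n(q, F) = -3 + 4*F (n(q, F) = (-3/(-2 + 6) + F)*4 = (-3/4 + F)*4 = ((¼)*(-3) + F)*4 = (-¾ + F)*4 = -3 + 4*F)
-59*n(D(3), 5) + 49 = -59*(-3 + 4*5) + 49 = -59*(-3 + 20) + 49 = -59*17 + 49 = -1003 + 49 = -954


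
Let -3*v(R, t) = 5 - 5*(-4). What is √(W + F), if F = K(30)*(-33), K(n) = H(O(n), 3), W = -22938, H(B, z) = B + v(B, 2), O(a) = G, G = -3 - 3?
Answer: I*√22465 ≈ 149.88*I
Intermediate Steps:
v(R, t) = -25/3 (v(R, t) = -(5 - 5*(-4))/3 = -(5 + 20)/3 = -⅓*25 = -25/3)
G = -6
O(a) = -6
H(B, z) = -25/3 + B (H(B, z) = B - 25/3 = -25/3 + B)
K(n) = -43/3 (K(n) = -25/3 - 6 = -43/3)
F = 473 (F = -43/3*(-33) = 473)
√(W + F) = √(-22938 + 473) = √(-22465) = I*√22465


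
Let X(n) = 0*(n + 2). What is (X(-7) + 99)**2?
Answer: 9801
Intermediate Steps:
X(n) = 0 (X(n) = 0*(2 + n) = 0)
(X(-7) + 99)**2 = (0 + 99)**2 = 99**2 = 9801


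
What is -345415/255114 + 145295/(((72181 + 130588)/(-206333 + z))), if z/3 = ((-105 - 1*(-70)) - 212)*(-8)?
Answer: -7428439814849285/51729210666 ≈ -1.4360e+5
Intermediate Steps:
z = 5928 (z = 3*(((-105 - 1*(-70)) - 212)*(-8)) = 3*(((-105 + 70) - 212)*(-8)) = 3*((-35 - 212)*(-8)) = 3*(-247*(-8)) = 3*1976 = 5928)
-345415/255114 + 145295/(((72181 + 130588)/(-206333 + z))) = -345415/255114 + 145295/(((72181 + 130588)/(-206333 + 5928))) = -345415*1/255114 + 145295/((202769/(-200405))) = -345415/255114 + 145295/((202769*(-1/200405))) = -345415/255114 + 145295/(-202769/200405) = -345415/255114 + 145295*(-200405/202769) = -345415/255114 - 29117844475/202769 = -7428439814849285/51729210666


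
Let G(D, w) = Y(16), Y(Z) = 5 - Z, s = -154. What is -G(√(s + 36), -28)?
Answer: 11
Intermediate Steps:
G(D, w) = -11 (G(D, w) = 5 - 1*16 = 5 - 16 = -11)
-G(√(s + 36), -28) = -1*(-11) = 11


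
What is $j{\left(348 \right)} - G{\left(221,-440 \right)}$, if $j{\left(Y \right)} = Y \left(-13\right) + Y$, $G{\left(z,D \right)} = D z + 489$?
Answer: $92575$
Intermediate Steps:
$G{\left(z,D \right)} = 489 + D z$
$j{\left(Y \right)} = - 12 Y$ ($j{\left(Y \right)} = - 13 Y + Y = - 12 Y$)
$j{\left(348 \right)} - G{\left(221,-440 \right)} = \left(-12\right) 348 - \left(489 - 97240\right) = -4176 - \left(489 - 97240\right) = -4176 - -96751 = -4176 + 96751 = 92575$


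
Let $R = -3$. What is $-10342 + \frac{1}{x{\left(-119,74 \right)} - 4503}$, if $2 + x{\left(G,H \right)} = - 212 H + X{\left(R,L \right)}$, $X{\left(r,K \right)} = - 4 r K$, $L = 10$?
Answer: $- \frac{207594967}{20073} \approx -10342.0$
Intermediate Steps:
$X{\left(r,K \right)} = - 4 K r$
$x{\left(G,H \right)} = 118 - 212 H$ ($x{\left(G,H \right)} = -2 - \left(-120 + 212 H\right) = 118 - 212 H$)
$-10342 + \frac{1}{x{\left(-119,74 \right)} - 4503} = -10342 + \frac{1}{\left(118 - 15688\right) - 4503} = -10342 + \frac{1}{-15570 - 4503} = -10342 + \frac{1}{-20073} = -10342 - \frac{1}{20073} = - \frac{207594967}{20073}$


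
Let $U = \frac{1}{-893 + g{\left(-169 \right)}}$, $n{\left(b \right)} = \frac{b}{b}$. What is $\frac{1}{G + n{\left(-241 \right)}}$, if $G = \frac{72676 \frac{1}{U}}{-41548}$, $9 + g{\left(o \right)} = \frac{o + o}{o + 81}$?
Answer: $\frac{457028}{718477739} \approx 0.00063611$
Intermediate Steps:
$n{\left(b \right)} = 1$
$g{\left(o \right)} = -9 + \frac{2 o}{81 + o}$ ($g{\left(o \right)} = -9 + \frac{o + o}{o + 81} = -9 + \frac{2 o}{81 + o}$)
$U = - \frac{44}{39519}$ ($U = \frac{1}{-893 + \frac{-729 - -1183}{81 - 169}} = \frac{1}{-893 + \frac{-729 + 1183}{-88}} = \frac{1}{-893 - \frac{227}{44}} = \frac{1}{- \frac{39519}{44}} = - \frac{44}{39519} \approx -0.0011134$)
$G = \frac{718020711}{457028}$ ($G = \frac{72676 \frac{1}{- \frac{44}{39519}}}{-41548} = 72676 \left(- \frac{39519}{44}\right) \left(- \frac{1}{41548}\right) = \left(- \frac{718020711}{11}\right) \left(- \frac{1}{41548}\right) = \frac{718020711}{457028} \approx 1571.1$)
$\frac{1}{G + n{\left(-241 \right)}} = \frac{1}{\frac{718020711}{457028} + 1} = \frac{1}{\frac{718477739}{457028}} = \frac{457028}{718477739}$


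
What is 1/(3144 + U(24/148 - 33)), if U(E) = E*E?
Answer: 1369/5780361 ≈ 0.00023684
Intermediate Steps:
U(E) = E**2
1/(3144 + U(24/148 - 33)) = 1/(3144 + (24/148 - 33)**2) = 1/(3144 + (24*(1/148) - 33)**2) = 1/(3144 + (6/37 - 33)**2) = 1/(3144 + (-1215/37)**2) = 1/(3144 + 1476225/1369) = 1/(5780361/1369) = 1369/5780361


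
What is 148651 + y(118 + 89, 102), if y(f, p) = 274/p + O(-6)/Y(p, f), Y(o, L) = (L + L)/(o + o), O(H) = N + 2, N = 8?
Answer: 58125518/391 ≈ 1.4866e+5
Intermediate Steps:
O(H) = 10 (O(H) = 8 + 2 = 10)
Y(o, L) = L/o (Y(o, L) = (2*L)/((2*o)) = (2*L)*(1/(2*o)) = L/o)
y(f, p) = 274/p + 10*p/f (y(f, p) = 274/p + 10/((f/p)) = 274/p + 10*(p/f) = 274/p + 10*p/f)
148651 + y(118 + 89, 102) = 148651 + (274/102 + 10*102/(118 + 89)) = 148651 + (274*(1/102) + 10*102/207) = 148651 + (137/51 + 10*102*(1/207)) = 148651 + (137/51 + 340/69) = 148651 + 2977/391 = 58125518/391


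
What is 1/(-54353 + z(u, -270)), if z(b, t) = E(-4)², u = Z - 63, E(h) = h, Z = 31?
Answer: -1/54337 ≈ -1.8404e-5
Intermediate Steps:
u = -32 (u = 31 - 63 = -32)
z(b, t) = 16 (z(b, t) = (-4)² = 16)
1/(-54353 + z(u, -270)) = 1/(-54353 + 16) = 1/(-54337) = -1/54337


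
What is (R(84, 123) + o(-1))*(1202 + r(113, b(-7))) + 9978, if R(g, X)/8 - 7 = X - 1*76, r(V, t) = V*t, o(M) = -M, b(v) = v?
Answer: 187941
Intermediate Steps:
R(g, X) = -552 + 8*X (R(g, X) = 56 + 8*(X - 1*76) = 56 + 8*(X - 76) = 56 + 8*(-76 + X) = 56 + (-608 + 8*X) = -552 + 8*X)
(R(84, 123) + o(-1))*(1202 + r(113, b(-7))) + 9978 = ((-552 + 8*123) - 1*(-1))*(1202 + 113*(-7)) + 9978 = ((-552 + 984) + 1)*(1202 - 791) + 9978 = (432 + 1)*411 + 9978 = 433*411 + 9978 = 177963 + 9978 = 187941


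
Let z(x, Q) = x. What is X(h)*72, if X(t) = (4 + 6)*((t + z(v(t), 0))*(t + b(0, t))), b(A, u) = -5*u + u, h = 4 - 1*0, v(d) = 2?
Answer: -51840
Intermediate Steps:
h = 4 (h = 4 + 0 = 4)
b(A, u) = -4*u
X(t) = -30*t*(2 + t) (X(t) = (4 + 6)*((t + 2)*(t - 4*t)) = 10*((2 + t)*(-3*t)) = 10*(-3*t*(2 + t)) = -30*t*(2 + t))
X(h)*72 = (30*4*(-2 - 1*4))*72 = (30*4*(-2 - 4))*72 = (30*4*(-6))*72 = -720*72 = -51840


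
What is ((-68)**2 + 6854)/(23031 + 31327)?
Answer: 5739/27179 ≈ 0.21116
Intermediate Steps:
((-68)**2 + 6854)/(23031 + 31327) = (4624 + 6854)/54358 = 11478*(1/54358) = 5739/27179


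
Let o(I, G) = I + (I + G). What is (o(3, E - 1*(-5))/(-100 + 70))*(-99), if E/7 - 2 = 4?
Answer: 1749/10 ≈ 174.90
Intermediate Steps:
E = 42 (E = 14 + 7*4 = 14 + 28 = 42)
o(I, G) = G + 2*I (o(I, G) = I + (G + I) = G + 2*I)
(o(3, E - 1*(-5))/(-100 + 70))*(-99) = (((42 - 1*(-5)) + 2*3)/(-100 + 70))*(-99) = (((42 + 5) + 6)/(-30))*(-99) = ((47 + 6)*(-1/30))*(-99) = (53*(-1/30))*(-99) = -53/30*(-99) = 1749/10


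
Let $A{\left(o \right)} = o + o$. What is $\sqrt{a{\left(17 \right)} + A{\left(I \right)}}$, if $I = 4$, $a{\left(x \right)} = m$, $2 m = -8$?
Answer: $2$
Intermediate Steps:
$m = -4$ ($m = \frac{1}{2} \left(-8\right) = -4$)
$a{\left(x \right)} = -4$
$A{\left(o \right)} = 2 o$
$\sqrt{a{\left(17 \right)} + A{\left(I \right)}} = \sqrt{-4 + 2 \cdot 4} = \sqrt{-4 + 8} = \sqrt{4} = 2$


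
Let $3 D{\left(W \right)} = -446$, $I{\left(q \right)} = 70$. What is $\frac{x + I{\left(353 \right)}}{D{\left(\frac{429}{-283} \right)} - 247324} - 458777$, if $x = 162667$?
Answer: $- \frac{340604790997}{742418} \approx -4.5878 \cdot 10^{5}$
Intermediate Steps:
$D{\left(W \right)} = - \frac{446}{3}$ ($D{\left(W \right)} = \frac{1}{3} \left(-446\right) = - \frac{446}{3}$)
$\frac{x + I{\left(353 \right)}}{D{\left(\frac{429}{-283} \right)} - 247324} - 458777 = \frac{162667 + 70}{- \frac{446}{3} - 247324} - 458777 = \frac{162737}{- \frac{742418}{3}} - 458777 = 162737 \left(- \frac{3}{742418}\right) - 458777 = - \frac{488211}{742418} - 458777 = - \frac{340604790997}{742418}$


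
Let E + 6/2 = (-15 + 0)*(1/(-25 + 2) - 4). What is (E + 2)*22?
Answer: 30184/23 ≈ 1312.3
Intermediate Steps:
E = 1326/23 (E = -3 + (-15 + 0)*(1/(-25 + 2) - 4) = -3 - 15*(1/(-23) - 4) = -3 - 15*(-1/23 - 4) = -3 - 15*(-93/23) = -3 + 1395/23 = 1326/23 ≈ 57.652)
(E + 2)*22 = (1326/23 + 2)*22 = (1372/23)*22 = 30184/23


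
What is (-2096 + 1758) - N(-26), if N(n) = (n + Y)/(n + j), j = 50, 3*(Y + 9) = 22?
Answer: -24253/72 ≈ -336.85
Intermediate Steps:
Y = -5/3 (Y = -9 + (⅓)*22 = -9 + 22/3 = -5/3 ≈ -1.6667)
N(n) = (-5/3 + n)/(50 + n) (N(n) = (n - 5/3)/(n + 50) = (-5/3 + n)/(50 + n))
(-2096 + 1758) - N(-26) = (-2096 + 1758) - (-5/3 - 26)/(50 - 26) = -338 - (-83)/(24*3) = -338 - 1*(-83/72) = -338 + 83/72 = -24253/72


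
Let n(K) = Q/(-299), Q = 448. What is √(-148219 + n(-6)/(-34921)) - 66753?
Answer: -66753 + I*√16159190422322469587/10441379 ≈ -66753.0 + 384.99*I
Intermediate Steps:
n(K) = -448/299 (n(K) = 448/(-299) = 448*(-1/299) = -448/299)
√(-148219 + n(-6)/(-34921)) - 66753 = √(-148219 - 448/299/(-34921)) - 66753 = √(-148219 - 448/299*(-1/34921)) - 66753 = √(-148219 + 448/10441379) - 66753 = √(-1547610753553/10441379) - 66753 = I*√16159190422322469587/10441379 - 66753 = -66753 + I*√16159190422322469587/10441379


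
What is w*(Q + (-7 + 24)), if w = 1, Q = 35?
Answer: 52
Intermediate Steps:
w*(Q + (-7 + 24)) = 1*(35 + (-7 + 24)) = 1*(35 + 17) = 1*52 = 52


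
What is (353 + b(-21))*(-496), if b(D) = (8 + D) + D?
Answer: -158224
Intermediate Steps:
b(D) = 8 + 2*D
(353 + b(-21))*(-496) = (353 + (8 + 2*(-21)))*(-496) = (353 + (8 - 42))*(-496) = (353 - 34)*(-496) = 319*(-496) = -158224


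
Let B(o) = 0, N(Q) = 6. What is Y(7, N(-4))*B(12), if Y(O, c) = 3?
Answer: 0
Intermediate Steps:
Y(7, N(-4))*B(12) = 3*0 = 0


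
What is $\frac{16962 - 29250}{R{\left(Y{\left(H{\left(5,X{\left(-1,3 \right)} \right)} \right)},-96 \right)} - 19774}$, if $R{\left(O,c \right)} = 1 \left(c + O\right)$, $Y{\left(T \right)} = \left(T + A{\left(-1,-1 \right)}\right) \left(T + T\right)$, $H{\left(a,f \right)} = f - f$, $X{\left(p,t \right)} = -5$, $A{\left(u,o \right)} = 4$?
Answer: $\frac{6144}{9935} \approx 0.61842$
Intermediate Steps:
$H{\left(a,f \right)} = 0$
$Y{\left(T \right)} = 2 T \left(4 + T\right)$ ($Y{\left(T \right)} = \left(T + 4\right) \left(T + T\right) = \left(4 + T\right) 2 T = 2 T \left(4 + T\right)$)
$R{\left(O,c \right)} = O + c$ ($R{\left(O,c \right)} = 1 \left(O + c\right) = O + c$)
$\frac{16962 - 29250}{R{\left(Y{\left(H{\left(5,X{\left(-1,3 \right)} \right)} \right)},-96 \right)} - 19774} = \frac{16962 - 29250}{\left(2 \cdot 0 \left(4 + 0\right) - 96\right) - 19774} = - \frac{12288}{\left(2 \cdot 0 \cdot 4 - 96\right) - 19774} = - \frac{12288}{\left(0 - 96\right) - 19774} = - \frac{12288}{-96 - 19774} = - \frac{12288}{-19870} = \left(-12288\right) \left(- \frac{1}{19870}\right) = \frac{6144}{9935}$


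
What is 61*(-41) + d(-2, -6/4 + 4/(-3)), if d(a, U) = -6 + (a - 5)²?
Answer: -2458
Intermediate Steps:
d(a, U) = -6 + (-5 + a)²
61*(-41) + d(-2, -6/4 + 4/(-3)) = 61*(-41) + (-6 + (-5 - 2)²) = -2501 + (-6 + (-7)²) = -2501 + (-6 + 49) = -2501 + 43 = -2458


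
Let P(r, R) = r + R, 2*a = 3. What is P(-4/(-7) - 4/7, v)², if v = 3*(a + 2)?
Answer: 441/4 ≈ 110.25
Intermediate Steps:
a = 3/2 (a = (½)*3 = 3/2 ≈ 1.5000)
v = 21/2 (v = 3*(3/2 + 2) = 3*(7/2) = 21/2 ≈ 10.500)
P(r, R) = R + r
P(-4/(-7) - 4/7, v)² = (21/2 + (-4/(-7) - 4/7))² = (21/2 + (-4*(-⅐) - 4*⅐))² = (21/2 + (4/7 - 4/7))² = (21/2 + 0)² = (21/2)² = 441/4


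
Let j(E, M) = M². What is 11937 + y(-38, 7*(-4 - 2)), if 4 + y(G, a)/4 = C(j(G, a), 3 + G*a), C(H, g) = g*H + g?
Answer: 11300861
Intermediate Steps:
C(H, g) = g + H*g (C(H, g) = H*g + g = g + H*g)
y(G, a) = -16 + 4*(1 + a²)*(3 + G*a) (y(G, a) = -16 + 4*((3 + G*a)*(1 + a²)) = -16 + 4*((1 + a²)*(3 + G*a)) = -16 + 4*(1 + a²)*(3 + G*a))
11937 + y(-38, 7*(-4 - 2)) = 11937 + (-16 + 4*(1 + (7*(-4 - 2))²)*(3 - 266*(-4 - 2))) = 11937 + (-16 + 4*(1 + (7*(-6))²)*(3 - 266*(-6))) = 11937 + (-16 + 4*(1 + (-42)²)*(3 - 38*(-42))) = 11937 + (-16 + 4*(1 + 1764)*(3 + 1596)) = 11937 + (-16 + 4*1765*1599) = 11937 + (-16 + 11288940) = 11937 + 11288924 = 11300861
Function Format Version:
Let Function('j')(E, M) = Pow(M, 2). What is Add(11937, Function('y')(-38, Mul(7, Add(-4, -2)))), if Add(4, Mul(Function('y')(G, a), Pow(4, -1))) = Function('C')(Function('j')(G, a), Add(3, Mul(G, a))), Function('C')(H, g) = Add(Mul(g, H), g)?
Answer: 11300861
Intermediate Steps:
Function('C')(H, g) = Add(g, Mul(H, g)) (Function('C')(H, g) = Add(Mul(H, g), g) = Add(g, Mul(H, g)))
Function('y')(G, a) = Add(-16, Mul(4, Add(1, Pow(a, 2)), Add(3, Mul(G, a)))) (Function('y')(G, a) = Add(-16, Mul(4, Mul(Add(3, Mul(G, a)), Add(1, Pow(a, 2))))) = Add(-16, Mul(4, Mul(Add(1, Pow(a, 2)), Add(3, Mul(G, a))))) = Add(-16, Mul(4, Add(1, Pow(a, 2)), Add(3, Mul(G, a)))))
Add(11937, Function('y')(-38, Mul(7, Add(-4, -2)))) = Add(11937, Add(-16, Mul(4, Add(1, Pow(Mul(7, Add(-4, -2)), 2)), Add(3, Mul(-38, Mul(7, Add(-4, -2))))))) = Add(11937, Add(-16, Mul(4, Add(1, Pow(Mul(7, -6), 2)), Add(3, Mul(-38, Mul(7, -6)))))) = Add(11937, Add(-16, Mul(4, Add(1, Pow(-42, 2)), Add(3, Mul(-38, -42))))) = Add(11937, Add(-16, Mul(4, Add(1, 1764), Add(3, 1596)))) = Add(11937, Add(-16, Mul(4, 1765, 1599))) = Add(11937, Add(-16, 11288940)) = Add(11937, 11288924) = 11300861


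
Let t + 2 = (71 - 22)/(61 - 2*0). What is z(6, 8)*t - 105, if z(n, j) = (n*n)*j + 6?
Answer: -27867/61 ≈ -456.84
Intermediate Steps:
z(n, j) = 6 + j*n² (z(n, j) = n²*j + 6 = j*n² + 6 = 6 + j*n²)
t = -73/61 (t = -2 + (71 - 22)/(61 - 2*0) = -2 + 49/(61 + 0) = -2 + 49/61 = -73/61 ≈ -1.1967)
z(6, 8)*t - 105 = (6 + 8*6²)*(-73/61) - 105 = (6 + 8*36)*(-73/61) - 105 = (6 + 288)*(-73/61) - 105 = 294*(-73/61) - 105 = -21462/61 - 105 = -27867/61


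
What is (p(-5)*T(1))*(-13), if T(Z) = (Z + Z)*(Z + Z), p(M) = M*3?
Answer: 780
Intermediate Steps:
p(M) = 3*M
T(Z) = 4*Z**2 (T(Z) = (2*Z)*(2*Z) = 4*Z**2)
(p(-5)*T(1))*(-13) = ((3*(-5))*(4*1**2))*(-13) = -60*(-13) = 780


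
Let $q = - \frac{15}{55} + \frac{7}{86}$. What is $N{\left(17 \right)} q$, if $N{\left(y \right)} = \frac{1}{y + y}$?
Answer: $- \frac{181}{32164} \approx -0.0056274$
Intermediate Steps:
$N{\left(y \right)} = \frac{1}{2 y}$
$q = - \frac{181}{946}$ ($q = \left(-15\right) \frac{1}{55} + 7 \cdot \frac{1}{86} = - \frac{3}{11} + \frac{7}{86} = - \frac{181}{946} \approx -0.19133$)
$N{\left(17 \right)} q = \frac{1}{2 \cdot 17} \left(- \frac{181}{946}\right) = \frac{1}{2} \cdot \frac{1}{17} \left(- \frac{181}{946}\right) = \frac{1}{34} \left(- \frac{181}{946}\right) = - \frac{181}{32164}$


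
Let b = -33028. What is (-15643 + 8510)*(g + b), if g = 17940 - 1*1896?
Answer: 121146872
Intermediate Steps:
g = 16044 (g = 17940 - 1896 = 16044)
(-15643 + 8510)*(g + b) = (-15643 + 8510)*(16044 - 33028) = -7133*(-16984) = 121146872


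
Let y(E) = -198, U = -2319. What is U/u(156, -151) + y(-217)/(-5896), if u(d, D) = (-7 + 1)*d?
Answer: 52493/20904 ≈ 2.5111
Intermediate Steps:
u(d, D) = -6*d
U/u(156, -151) + y(-217)/(-5896) = -2319/((-6*156)) - 198/(-5896) = -2319/(-936) - 198*(-1/5896) = -2319*(-1/936) + 9/268 = 773/312 + 9/268 = 52493/20904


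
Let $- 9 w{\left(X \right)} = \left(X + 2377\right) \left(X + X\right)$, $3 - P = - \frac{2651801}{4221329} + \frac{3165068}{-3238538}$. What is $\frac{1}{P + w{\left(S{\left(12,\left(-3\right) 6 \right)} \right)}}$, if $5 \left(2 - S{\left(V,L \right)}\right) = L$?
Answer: $- \frac{512660039137575}{1517682793206099026} \approx -0.00033779$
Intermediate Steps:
$S{\left(V,L \right)} = 2 - \frac{L}{5}$
$P = \frac{31480777386658}{6835467188501}$ ($P = 3 - \left(- \frac{2651801}{4221329} + \frac{3165068}{-3238538}\right) = 3 - \left(\left(-2651801\right) \frac{1}{4221329} + 3165068 \left(- \frac{1}{3238538}\right)\right) = 3 - \left(- \frac{2651801}{4221329} - \frac{1582534}{1619269}\right) = 3 - - \frac{10974375821155}{6835467188501} = 3 + \frac{10974375821155}{6835467188501} = \frac{31480777386658}{6835467188501} \approx 4.6055$)
$w{\left(X \right)} = - \frac{2 X \left(2377 + X\right)}{9}$ ($w{\left(X \right)} = - \frac{\left(X + 2377\right) \left(X + X\right)}{9} = - \frac{\left(2377 + X\right) 2 X}{9} = - \frac{2 X \left(2377 + X\right)}{9}$)
$\frac{1}{P + w{\left(S{\left(12,\left(-3\right) 6 \right)} \right)}} = \frac{1}{\frac{31480777386658}{6835467188501} - \frac{2 \left(2 - \frac{\left(-3\right) 6}{5}\right) \left(2377 - \left(-2 + \frac{\left(-3\right) 6}{5}\right)\right)}{9}} = \frac{1}{\frac{31480777386658}{6835467188501} - \frac{2 \left(2 - - \frac{18}{5}\right) \left(2377 + \left(2 - - \frac{18}{5}\right)\right)}{9}} = \frac{1}{\frac{31480777386658}{6835467188501} - \frac{2 \left(2 + \frac{18}{5}\right) \left(2377 + \left(2 + \frac{18}{5}\right)\right)}{9}} = \frac{1}{\frac{31480777386658}{6835467188501} - \frac{56 \left(2377 + \frac{28}{5}\right)}{45}} = \frac{1}{\frac{31480777386658}{6835467188501} - \frac{56}{45} \cdot \frac{11913}{5}} = \frac{1}{\frac{31480777386658}{6835467188501} - \frac{222376}{75}} = \frac{1}{- \frac{1517682793206099026}{512660039137575}} = - \frac{512660039137575}{1517682793206099026}$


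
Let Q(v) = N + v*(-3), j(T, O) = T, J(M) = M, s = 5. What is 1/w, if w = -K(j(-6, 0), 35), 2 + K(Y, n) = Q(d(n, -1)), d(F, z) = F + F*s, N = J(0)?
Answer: 1/632 ≈ 0.0015823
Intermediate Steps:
N = 0
d(F, z) = 6*F (d(F, z) = F + F*5 = F + 5*F = 6*F)
Q(v) = -3*v (Q(v) = 0 + v*(-3) = 0 - 3*v = -3*v)
K(Y, n) = -2 - 18*n
w = 632 (w = -(-2 - 18*35) = -(-2 - 630) = -1*(-632) = 632)
1/w = 1/632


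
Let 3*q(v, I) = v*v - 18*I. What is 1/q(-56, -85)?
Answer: 3/4666 ≈ 0.00064295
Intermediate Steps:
q(v, I) = -6*I + v²/3 (q(v, I) = (v*v - 18*I)/3 = (v² - 18*I)/3 = -6*I + v²/3)
1/q(-56, -85) = 1/(-6*(-85) + (⅓)*(-56)²) = 1/(510 + (⅓)*3136) = 1/(510 + 3136/3) = 1/(4666/3) = 3/4666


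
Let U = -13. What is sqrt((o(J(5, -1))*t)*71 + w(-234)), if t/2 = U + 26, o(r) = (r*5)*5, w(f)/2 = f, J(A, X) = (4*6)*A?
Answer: 2*sqrt(1384383) ≈ 2353.2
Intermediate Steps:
J(A, X) = 24*A
w(f) = 2*f
o(r) = 25*r (o(r) = (5*r)*5 = 25*r)
t = 26 (t = 2*(-13 + 26) = 2*13 = 26)
sqrt((o(J(5, -1))*t)*71 + w(-234)) = sqrt(((25*(24*5))*26)*71 + 2*(-234)) = sqrt(((25*120)*26)*71 - 468) = sqrt((3000*26)*71 - 468) = sqrt(78000*71 - 468) = sqrt(5538000 - 468) = sqrt(5537532) = 2*sqrt(1384383)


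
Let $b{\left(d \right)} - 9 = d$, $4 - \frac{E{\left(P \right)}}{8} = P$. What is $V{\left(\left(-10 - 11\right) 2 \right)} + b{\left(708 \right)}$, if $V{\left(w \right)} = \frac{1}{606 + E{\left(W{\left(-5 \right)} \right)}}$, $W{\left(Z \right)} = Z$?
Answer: $\frac{486127}{678} \approx 717.0$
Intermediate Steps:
$E{\left(P \right)} = 32 - 8 P$
$V{\left(w \right)} = \frac{1}{678}$ ($V{\left(w \right)} = \frac{1}{606 + \left(32 - -40\right)} = \frac{1}{606 + \left(32 + 40\right)} = \frac{1}{606 + 72} = \frac{1}{678}$)
$b{\left(d \right)} = 9 + d$
$V{\left(\left(-10 - 11\right) 2 \right)} + b{\left(708 \right)} = \frac{1}{678} + \left(9 + 708\right) = \frac{1}{678} + 717 = \frac{486127}{678}$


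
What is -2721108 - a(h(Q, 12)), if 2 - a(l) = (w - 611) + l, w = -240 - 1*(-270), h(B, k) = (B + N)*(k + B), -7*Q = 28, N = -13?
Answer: -2721827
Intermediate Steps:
Q = -4 (Q = -⅐*28 = -4)
h(B, k) = (-13 + B)*(B + k) (h(B, k) = (B - 13)*(k + B) = (-13 + B)*(B + k))
w = 30 (w = -240 + 270 = 30)
a(l) = 583 - l (a(l) = 2 - ((30 - 611) + l) = 2 - (-581 + l) = 2 + (581 - l) = 583 - l)
-2721108 - a(h(Q, 12)) = -2721108 - (583 - ((-4)² - 13*(-4) - 13*12 - 4*12)) = -2721108 - (583 - (16 + 52 - 156 - 48)) = -2721108 - (583 - 1*(-136)) = -2721108 - (583 + 136) = -2721108 - 1*719 = -2721108 - 719 = -2721827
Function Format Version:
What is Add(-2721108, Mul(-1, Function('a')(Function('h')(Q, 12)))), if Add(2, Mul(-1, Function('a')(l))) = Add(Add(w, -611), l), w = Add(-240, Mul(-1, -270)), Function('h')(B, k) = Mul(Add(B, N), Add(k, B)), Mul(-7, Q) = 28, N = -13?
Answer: -2721827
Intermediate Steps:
Q = -4 (Q = Mul(Rational(-1, 7), 28) = -4)
Function('h')(B, k) = Mul(Add(-13, B), Add(B, k)) (Function('h')(B, k) = Mul(Add(B, -13), Add(k, B)) = Mul(Add(-13, B), Add(B, k)))
w = 30 (w = Add(-240, 270) = 30)
Function('a')(l) = Add(583, Mul(-1, l)) (Function('a')(l) = Add(2, Mul(-1, Add(Add(30, -611), l))) = Add(2, Mul(-1, Add(-581, l))) = Add(2, Add(581, Mul(-1, l))) = Add(583, Mul(-1, l)))
Add(-2721108, Mul(-1, Function('a')(Function('h')(Q, 12)))) = Add(-2721108, Mul(-1, Add(583, Mul(-1, Add(Pow(-4, 2), Mul(-13, -4), Mul(-13, 12), Mul(-4, 12)))))) = Add(-2721108, Mul(-1, Add(583, Mul(-1, Add(16, 52, -156, -48))))) = Add(-2721108, Mul(-1, Add(583, Mul(-1, -136)))) = Add(-2721108, Mul(-1, Add(583, 136))) = Add(-2721108, Mul(-1, 719)) = Add(-2721108, -719) = -2721827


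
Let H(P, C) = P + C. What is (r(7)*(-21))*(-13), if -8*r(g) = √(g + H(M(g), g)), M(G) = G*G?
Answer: -819*√7/8 ≈ -270.86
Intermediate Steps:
M(G) = G²
H(P, C) = C + P
r(g) = -√(g² + 2*g)/8 (r(g) = -√(g + (g + g²))/8 = -√(g² + 2*g)/8)
(r(7)*(-21))*(-13) = (-√7*√(2 + 7)/8*(-21))*(-13) = (-3*√7/8*(-21))*(-13) = (63*√7/8)*(-13) = -819*√7/8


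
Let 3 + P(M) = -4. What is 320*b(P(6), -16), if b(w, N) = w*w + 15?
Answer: 20480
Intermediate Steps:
P(M) = -7 (P(M) = -3 - 4 = -7)
b(w, N) = 15 + w² (b(w, N) = w² + 15 = 15 + w²)
320*b(P(6), -16) = 320*(15 + (-7)²) = 320*(15 + 49) = 320*64 = 20480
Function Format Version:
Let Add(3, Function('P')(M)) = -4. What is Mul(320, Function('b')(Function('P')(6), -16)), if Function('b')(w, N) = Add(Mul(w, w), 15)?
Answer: 20480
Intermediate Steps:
Function('P')(M) = -7 (Function('P')(M) = Add(-3, -4) = -7)
Function('b')(w, N) = Add(15, Pow(w, 2)) (Function('b')(w, N) = Add(Pow(w, 2), 15) = Add(15, Pow(w, 2)))
Mul(320, Function('b')(Function('P')(6), -16)) = Mul(320, Add(15, Pow(-7, 2))) = Mul(320, Add(15, 49)) = Mul(320, 64) = 20480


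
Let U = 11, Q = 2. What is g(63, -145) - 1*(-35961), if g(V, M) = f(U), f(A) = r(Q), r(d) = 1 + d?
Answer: 35964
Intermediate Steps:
f(A) = 3 (f(A) = 1 + 2 = 3)
g(V, M) = 3
g(63, -145) - 1*(-35961) = 3 - 1*(-35961) = 3 + 35961 = 35964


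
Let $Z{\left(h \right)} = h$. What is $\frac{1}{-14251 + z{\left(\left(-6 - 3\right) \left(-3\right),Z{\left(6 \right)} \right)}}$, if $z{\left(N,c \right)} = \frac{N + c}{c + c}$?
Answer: $- \frac{4}{56993} \approx -7.0184 \cdot 10^{-5}$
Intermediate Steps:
$z{\left(N,c \right)} = \frac{N + c}{2 c}$
$\frac{1}{-14251 + z{\left(\left(-6 - 3\right) \left(-3\right),Z{\left(6 \right)} \right)}} = \frac{1}{-14251 + \frac{\left(-6 - 3\right) \left(-3\right) + 6}{2 \cdot 6}} = \frac{1}{-14251 + \frac{1}{2} \cdot \frac{1}{6} \left(\left(-9\right) \left(-3\right) + 6\right)} = \frac{1}{-14251 + \frac{1}{2} \cdot \frac{1}{6} \left(27 + 6\right)} = \frac{1}{-14251 + \frac{1}{2} \cdot \frac{1}{6} \cdot 33} = \frac{1}{-14251 + \frac{11}{4}} = \frac{1}{- \frac{56993}{4}} = - \frac{4}{56993}$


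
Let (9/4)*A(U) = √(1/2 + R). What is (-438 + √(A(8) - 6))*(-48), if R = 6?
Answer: 21024 - 16*√(-54 + 2*√26) ≈ 21024.0 - 105.89*I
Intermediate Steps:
A(U) = 2*√26/9 (A(U) = 4*√(1/2 + 6)/9 = 4*√(½ + 6)/9 = 4*√(13/2)/9 = 4*(√26/2)/9 = 2*√26/9)
(-438 + √(A(8) - 6))*(-48) = (-438 + √(2*√26/9 - 6))*(-48) = (-438 + √(-6 + 2*√26/9))*(-48) = 21024 - 48*√(-6 + 2*√26/9)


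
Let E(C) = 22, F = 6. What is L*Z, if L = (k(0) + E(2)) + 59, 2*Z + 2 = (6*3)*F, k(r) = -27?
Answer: 2862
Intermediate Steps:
Z = 53 (Z = -1 + ((6*3)*6)/2 = -1 + (18*6)/2 = -1 + (1/2)*108 = -1 + 54 = 53)
L = 54 (L = (-27 + 22) + 59 = -5 + 59 = 54)
L*Z = 54*53 = 2862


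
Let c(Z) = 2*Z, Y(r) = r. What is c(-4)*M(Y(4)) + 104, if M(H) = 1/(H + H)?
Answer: 103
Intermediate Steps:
M(H) = 1/(2*H)
c(-4)*M(Y(4)) + 104 = (2*(-4))*((½)/4) + 104 = -4/4 + 104 = -8*⅛ + 104 = -1 + 104 = 103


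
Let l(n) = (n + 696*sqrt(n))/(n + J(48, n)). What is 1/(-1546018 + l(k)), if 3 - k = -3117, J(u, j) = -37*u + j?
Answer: -13371503637/20672575963536901 - 5394*sqrt(195)/20672575963536901 ≈ -6.4683e-7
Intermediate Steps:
J(u, j) = j - 37*u
k = 3120 (k = 3 - 1*(-3117) = 3 + 3117 = 3120)
l(n) = (n + 696*sqrt(n))/(-1776 + 2*n) (l(n) = (n + 696*sqrt(n))/(n + (n - 37*48)) = (n + 696*sqrt(n))/(n + (n - 1776)) = (n + 696*sqrt(n))/(n + (-1776 + n)) = (n + 696*sqrt(n))/(-1776 + 2*n))
1/(-1546018 + l(k)) = 1/(-1546018 + (3120 + 696*sqrt(3120))/(2*(-888 + 3120))) = 1/(-1546018 + (1/2)*(3120 + 696*(4*sqrt(195)))/2232) = 1/(-1546018 + (1/2)*(1/2232)*(3120 + 2784*sqrt(195))) = 1/(-1546018 + (65/93 + 58*sqrt(195)/93)) = 1/(-143779609/93 + 58*sqrt(195)/93)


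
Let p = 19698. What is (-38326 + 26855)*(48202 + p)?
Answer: -778880900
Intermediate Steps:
(-38326 + 26855)*(48202 + p) = (-38326 + 26855)*(48202 + 19698) = -11471*67900 = -778880900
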